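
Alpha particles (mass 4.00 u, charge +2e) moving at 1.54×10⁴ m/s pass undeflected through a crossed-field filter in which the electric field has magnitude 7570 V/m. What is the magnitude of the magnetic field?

B = 0.492 T

Balance of forces in the selector: qE = qvB ⇒ B = E/v.
B = 7570/1.54×10⁴ = 0.492 T.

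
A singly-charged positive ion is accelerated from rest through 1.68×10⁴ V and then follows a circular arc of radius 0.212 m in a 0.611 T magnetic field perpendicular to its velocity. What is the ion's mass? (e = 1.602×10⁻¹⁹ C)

Combine |q|V = ½mv² and r = mv/(|q|B): eliminate v to get m = qB²r²/(2V).
m = (1.602×10⁻¹⁹)(0.611)²(0.212)²/(2·1.68×10⁴) ≈ 8.00×10⁻²⁶ kg.

m ≈ 8.00×10⁻²⁶ kg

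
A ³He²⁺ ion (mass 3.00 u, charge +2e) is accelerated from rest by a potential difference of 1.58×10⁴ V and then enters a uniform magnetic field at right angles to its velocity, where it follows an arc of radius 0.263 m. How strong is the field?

v = √(2|q|V/m) = √(2·3.204×10⁻¹⁹·1.58×10⁴/4.983×10⁻²⁷) ≈ 1.425×10⁶ m/s.
B = mv/(|q|r) = (4.983×10⁻²⁷)(1.425×10⁶)/((3.204×10⁻¹⁹)(0.263)) ≈ 0.0843 T.

B ≈ 0.0843 T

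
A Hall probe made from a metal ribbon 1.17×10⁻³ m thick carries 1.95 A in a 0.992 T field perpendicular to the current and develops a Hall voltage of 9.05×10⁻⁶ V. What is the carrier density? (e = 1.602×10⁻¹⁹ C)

n ≈ 1.14×10²⁷ m⁻³

From V_H = IB/(n e t), n = IB/(V_H e t).
n = (1.95)(0.992)/((9.05×10⁻⁶)(1.602×10⁻¹⁹)(1.17×10⁻³)) ≈ 1.14×10²⁷ m⁻³.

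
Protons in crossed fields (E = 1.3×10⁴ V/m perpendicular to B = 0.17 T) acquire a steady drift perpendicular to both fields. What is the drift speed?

v_d ≈ 7.6×10⁴ m/s

In crossed fields the guiding centre drifts at v_d = |E×B|/B² = E/B, independent of charge and mass.
v_d = 1.3×10⁴/0.17 = 7.6×10⁴ m/s.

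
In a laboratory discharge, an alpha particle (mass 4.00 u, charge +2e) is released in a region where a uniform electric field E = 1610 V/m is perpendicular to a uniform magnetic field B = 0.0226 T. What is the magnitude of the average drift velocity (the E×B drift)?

In crossed fields the guiding centre drifts at v_d = |E×B|/B² = E/B, independent of charge and mass.
v_d = 1610/0.0226 = 7.12×10⁴ m/s.

v_d ≈ 7.12×10⁴ m/s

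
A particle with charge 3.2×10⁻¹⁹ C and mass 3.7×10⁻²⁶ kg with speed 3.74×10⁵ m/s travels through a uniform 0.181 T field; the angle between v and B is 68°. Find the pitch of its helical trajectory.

v∥ = v cosθ = 3.74×10⁵·cos68° ≈ 1.401×10⁵ m/s.
T = 2πm/(|q|B) = 2π(3.7×10⁻²⁶)/((3.2×10⁻¹⁹)(0.181)) ≈ 4.014×10⁻⁶ s.
pitch = v∥ T = (1.401×10⁵)(4.014×10⁻⁶) ≈ 0.562 m.

p ≈ 0.562 m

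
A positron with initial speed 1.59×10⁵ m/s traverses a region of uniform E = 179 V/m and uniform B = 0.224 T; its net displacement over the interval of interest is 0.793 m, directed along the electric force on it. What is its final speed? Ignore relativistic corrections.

v_f ≈ 7.07×10⁶ m/s

B does no work; ΔKE = |q|E d.
½mv_f² = ½mv₀² + |q|Ed = ½(9.109×10⁻³¹)(1.59×10⁵)² + (1.602×10⁻¹⁹)(179)(0.793) ≈ 1.151×10⁻²⁰ J + 2.274×10⁻¹⁷ J ≈ 2.275×10⁻¹⁷ J.
v_f = √(2·2.275×10⁻¹⁷/9.109×10⁻³¹) ≈ 7.07×10⁶ m/s.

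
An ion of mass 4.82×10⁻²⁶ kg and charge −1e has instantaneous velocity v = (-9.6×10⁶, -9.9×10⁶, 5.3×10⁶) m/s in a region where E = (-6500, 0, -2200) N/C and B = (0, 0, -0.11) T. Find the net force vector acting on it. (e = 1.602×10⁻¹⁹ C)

F ≈ (-1.73×10⁻¹³, 1.69×10⁻¹³, 3.52×10⁻¹⁶) N

v×B = (1.09×10⁶, -1.06×10⁶, 0) N/C.
E + v×B = (1.08×10⁶, -1.06×10⁶, -2200) N/C.
F = q(E + v×B) = (−1.602×10⁻¹⁹ C)·(1.08×10⁶, -1.06×10⁶, -2200) = (-1.73×10⁻¹³, 1.69×10⁻¹³, 3.52×10⁻¹⁶) N.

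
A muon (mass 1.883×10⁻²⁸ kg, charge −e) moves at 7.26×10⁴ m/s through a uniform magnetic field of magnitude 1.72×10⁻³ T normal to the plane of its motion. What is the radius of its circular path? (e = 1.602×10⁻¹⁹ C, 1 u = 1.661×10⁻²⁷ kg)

r ≈ 0.0496 m

The magnetic force provides the centripetal force: |q|vB = mv²/r.
r = mv/(|q|B) = (1.883×10⁻²⁸)(7.26×10⁴)/((1.602×10⁻¹⁹)(1.72×10⁻³)) ≈ 0.0496 m.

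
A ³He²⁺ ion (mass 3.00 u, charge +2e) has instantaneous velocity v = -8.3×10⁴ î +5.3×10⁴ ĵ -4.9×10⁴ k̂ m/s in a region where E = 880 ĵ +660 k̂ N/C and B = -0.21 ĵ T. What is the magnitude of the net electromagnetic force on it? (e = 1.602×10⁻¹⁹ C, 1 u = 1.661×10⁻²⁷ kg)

|F| ≈ 6.67×10⁻¹⁵ N

v×B = (-1.03×10⁴, 0, 1.74×10⁴) N/C.
E + v×B = (-1.03×10⁴, 880, 1.81×10⁴) N/C.
F = q(E + v×B) = (3.204×10⁻¹⁹ C)·(-1.03×10⁴, 880, 1.81×10⁴) = (-3.30×10⁻¹⁵, 2.82×10⁻¹⁶, 5.80×10⁻¹⁵) N.
|F| = 6.67×10⁻¹⁵ N.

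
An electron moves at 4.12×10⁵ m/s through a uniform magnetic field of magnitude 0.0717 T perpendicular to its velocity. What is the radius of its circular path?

The magnetic force provides the centripetal force: |q|vB = mv²/r.
r = mv/(|q|B) = (9.109×10⁻³¹)(4.12×10⁵)/((1.602×10⁻¹⁹)(0.0717)) ≈ 3.27×10⁻⁵ m.

r ≈ 3.27×10⁻⁵ m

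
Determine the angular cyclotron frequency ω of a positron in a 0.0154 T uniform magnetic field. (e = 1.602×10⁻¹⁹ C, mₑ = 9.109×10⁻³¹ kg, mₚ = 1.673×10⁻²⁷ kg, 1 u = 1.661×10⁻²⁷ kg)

ω = |q|B/m.
ω = (1.602×10⁻¹⁹)(0.0154)/9.109×10⁻³¹ ≈ 2.71×10⁹ rad/s.

ω ≈ 2.71×10⁹ rad/s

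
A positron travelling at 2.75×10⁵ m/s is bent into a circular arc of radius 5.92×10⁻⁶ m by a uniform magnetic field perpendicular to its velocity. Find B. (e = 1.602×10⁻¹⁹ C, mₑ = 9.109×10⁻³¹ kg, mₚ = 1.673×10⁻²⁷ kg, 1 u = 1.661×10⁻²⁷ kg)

From |q|vB = mv²/r, B = mv/(|q|r).
B = (9.109×10⁻³¹)(2.75×10⁵)/((1.602×10⁻¹⁹)(5.92×10⁻⁶)) ≈ 0.264 T.

B ≈ 0.264 T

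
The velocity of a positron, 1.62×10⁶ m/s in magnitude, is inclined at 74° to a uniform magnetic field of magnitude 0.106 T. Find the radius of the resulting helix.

v⊥ = v sinθ = 1.62×10⁶·sin74° ≈ 1.557×10⁶ m/s.
r = m v⊥/(|q|B) = (9.109×10⁻³¹)(1.557×10⁶)/((1.602×10⁻¹⁹)(0.106)) ≈ 8.35×10⁻⁵ m.

r ≈ 8.35×10⁻⁵ m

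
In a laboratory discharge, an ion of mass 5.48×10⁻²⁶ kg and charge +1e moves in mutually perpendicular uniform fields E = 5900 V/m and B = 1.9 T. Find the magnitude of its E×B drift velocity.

v_d ≈ 3100 m/s

The E×B drift speed is v_d = E/B.
v_d = 5900/1.9 = 3100 m/s.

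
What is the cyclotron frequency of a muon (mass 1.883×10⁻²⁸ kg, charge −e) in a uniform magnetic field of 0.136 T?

f ≈ 1.84×10⁷ Hz

f = |q|B/(2πm).
f = (1.602×10⁻¹⁹)(0.136)/(2π·1.883×10⁻²⁸) ≈ 1.84×10⁷ Hz.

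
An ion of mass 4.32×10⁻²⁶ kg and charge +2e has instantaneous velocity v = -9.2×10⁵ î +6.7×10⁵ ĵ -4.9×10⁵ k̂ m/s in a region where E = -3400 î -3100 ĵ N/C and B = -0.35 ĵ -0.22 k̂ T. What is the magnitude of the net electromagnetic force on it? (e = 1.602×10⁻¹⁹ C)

v×B = (-3.19×10⁵, -2.02×10⁵, 3.22×10⁵) N/C.
E + v×B = (-3.22×10⁵, -2.06×10⁵, 3.22×10⁵) N/C.
F = q(E + v×B) = (3.204×10⁻¹⁹ C)·(-3.22×10⁵, -2.06×10⁵, 3.22×10⁵) = (-1.03×10⁻¹³, -6.58×10⁻¹⁴, 1.03×10⁻¹³) N.
|F| = 1.60×10⁻¹³ N.

|F| ≈ 1.60×10⁻¹³ N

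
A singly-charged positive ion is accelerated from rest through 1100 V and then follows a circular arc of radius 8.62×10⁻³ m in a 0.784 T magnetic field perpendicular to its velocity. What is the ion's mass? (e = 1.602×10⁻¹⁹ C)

Combine |q|V = ½mv² and r = mv/(|q|B): eliminate v to get m = qB²r²/(2V).
m = (1.602×10⁻¹⁹)(0.784)²(8.62×10⁻³)²/(2·1100) ≈ 3.33×10⁻²⁷ kg.

m ≈ 3.33×10⁻²⁷ kg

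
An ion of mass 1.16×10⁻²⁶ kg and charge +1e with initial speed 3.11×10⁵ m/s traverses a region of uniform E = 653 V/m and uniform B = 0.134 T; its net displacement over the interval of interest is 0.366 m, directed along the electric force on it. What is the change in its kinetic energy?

The magnetic force is always ⟂ v and does no work; only the electric force changes KE.
ΔKE = F_E · d = |q|E d = (1.602×10⁻¹⁹)(653)(0.366) ≈ 3.83×10⁻¹⁷ J.

ΔKE ≈ 3.83×10⁻¹⁷ J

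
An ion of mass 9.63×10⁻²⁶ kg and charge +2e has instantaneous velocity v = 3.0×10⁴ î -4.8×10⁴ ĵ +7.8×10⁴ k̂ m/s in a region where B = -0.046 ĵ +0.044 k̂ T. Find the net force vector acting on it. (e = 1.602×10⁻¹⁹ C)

F ≈ (4.73×10⁻¹⁶, -4.23×10⁻¹⁶, -4.42×10⁻¹⁶) N

v×B = (1480, -1320, -1380) N/C.
F = q v×B = (3.204×10⁻¹⁹ C)·(1480, -1320, -1380) = (4.73×10⁻¹⁶, -4.23×10⁻¹⁶, -4.42×10⁻¹⁶) N.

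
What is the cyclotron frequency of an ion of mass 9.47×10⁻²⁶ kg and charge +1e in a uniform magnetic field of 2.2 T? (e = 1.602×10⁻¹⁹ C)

f = |q|B/(2πm).
f = (1.602×10⁻¹⁹)(2.2)/(2π·9.47×10⁻²⁶) ≈ 5.9×10⁵ Hz.

f ≈ 5.9×10⁵ Hz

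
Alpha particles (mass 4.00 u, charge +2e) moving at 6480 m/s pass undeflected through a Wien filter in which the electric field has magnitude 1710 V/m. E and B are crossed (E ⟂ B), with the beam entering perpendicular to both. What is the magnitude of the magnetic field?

Balance of forces in the selector: qE = qvB ⇒ B = E/v.
B = 1710/6480 = 0.264 T.

B = 0.264 T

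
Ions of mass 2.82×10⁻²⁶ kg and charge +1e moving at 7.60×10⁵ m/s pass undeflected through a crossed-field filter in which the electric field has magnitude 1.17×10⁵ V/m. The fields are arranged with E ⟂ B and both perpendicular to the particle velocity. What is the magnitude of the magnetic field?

B = 0.154 T

Balance of forces in the selector: qE = qvB ⇒ B = E/v.
B = 1.17×10⁵/7.60×10⁵ = 0.154 T.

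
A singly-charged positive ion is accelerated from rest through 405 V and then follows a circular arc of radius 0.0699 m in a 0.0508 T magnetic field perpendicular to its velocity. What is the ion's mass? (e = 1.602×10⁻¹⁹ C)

Combine |q|V = ½mv² and r = mv/(|q|B): eliminate v to get m = qB²r²/(2V).
m = (1.602×10⁻¹⁹)(0.0508)²(0.0699)²/(2·405) ≈ 2.49×10⁻²⁷ kg.

m ≈ 2.49×10⁻²⁷ kg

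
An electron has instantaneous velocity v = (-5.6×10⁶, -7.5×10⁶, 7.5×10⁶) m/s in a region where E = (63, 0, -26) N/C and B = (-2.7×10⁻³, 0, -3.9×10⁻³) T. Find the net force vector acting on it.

v×B = (2.92×10⁴, -4.21×10⁴, -2.02×10⁴) N/C.
E + v×B = (2.93×10⁴, -4.21×10⁴, -2.03×10⁴) N/C.
F = q(E + v×B) = (−1.602×10⁻¹⁹ C)·(2.93×10⁴, -4.21×10⁴, -2.03×10⁴) = (-4.70×10⁻¹⁵, 6.74×10⁻¹⁵, 3.25×10⁻¹⁵) N.

F ≈ (-4.70×10⁻¹⁵, 6.74×10⁻¹⁵, 3.25×10⁻¹⁵) N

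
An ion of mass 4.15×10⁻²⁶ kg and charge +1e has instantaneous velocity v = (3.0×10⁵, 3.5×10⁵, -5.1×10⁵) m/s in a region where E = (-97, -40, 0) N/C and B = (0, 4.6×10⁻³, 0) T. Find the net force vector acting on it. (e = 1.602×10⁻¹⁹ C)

v×B = (2350, 0, 1380) N/C.
E + v×B = (2250, -40.0, 1380) N/C.
F = q(E + v×B) = (1.602×10⁻¹⁹ C)·(2250, -40.0, 1380) = (3.60×10⁻¹⁶, -6.41×10⁻¹⁸, 2.21×10⁻¹⁶) N.

F ≈ (3.60×10⁻¹⁶, -6.41×10⁻¹⁸, 2.21×10⁻¹⁶) N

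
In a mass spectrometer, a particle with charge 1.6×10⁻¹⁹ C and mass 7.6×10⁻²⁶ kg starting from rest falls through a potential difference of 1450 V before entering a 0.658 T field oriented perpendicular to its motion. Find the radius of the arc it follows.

r ≈ 0.0564 m

Acceleration: |q|V = ½mv² ⇒ v = √(2|q|V/m) = √(2·1.6×10⁻¹⁹·1450/7.6×10⁻²⁶) ≈ 7.814×10⁴ m/s.
In the field: r = mv/(|q|B) = (7.6×10⁻²⁶)(7.814×10⁴)/((1.6×10⁻¹⁹)(0.658)) ≈ 0.0564 m.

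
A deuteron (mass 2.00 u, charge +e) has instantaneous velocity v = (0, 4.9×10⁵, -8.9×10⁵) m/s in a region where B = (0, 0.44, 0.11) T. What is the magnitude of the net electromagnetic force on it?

|F| ≈ 7.14×10⁻¹⁴ N

v×B = (4.46×10⁵, 0, 0) N/C.
F = q v×B = (1.602×10⁻¹⁹ C)·(4.46×10⁵, 0, 0) = (7.14×10⁻¹⁴, 0, 0) N.
|F| = 7.14×10⁻¹⁴ N.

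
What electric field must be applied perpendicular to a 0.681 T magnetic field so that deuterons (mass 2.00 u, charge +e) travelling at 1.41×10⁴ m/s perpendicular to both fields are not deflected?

E = 9600 V/m

For straight-line motion qE = qvB, so E = vB.
E = 1.41×10⁴ × 0.681 = 9600 V/m.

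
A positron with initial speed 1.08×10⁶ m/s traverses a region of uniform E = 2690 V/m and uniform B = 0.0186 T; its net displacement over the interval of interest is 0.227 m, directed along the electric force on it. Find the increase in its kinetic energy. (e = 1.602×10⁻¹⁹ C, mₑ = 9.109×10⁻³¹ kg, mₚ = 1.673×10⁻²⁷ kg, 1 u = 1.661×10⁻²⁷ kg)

The magnetic force is always ⟂ v and does no work; only the electric force changes KE.
ΔKE = F_E · d = |q|E d = (1.602×10⁻¹⁹)(2690)(0.227) ≈ 9.78×10⁻¹⁷ J.

ΔKE ≈ 9.78×10⁻¹⁷ J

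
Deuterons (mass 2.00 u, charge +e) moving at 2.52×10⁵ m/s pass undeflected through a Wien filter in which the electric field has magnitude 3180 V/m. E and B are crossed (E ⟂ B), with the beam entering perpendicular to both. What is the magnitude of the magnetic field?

Balance of forces in the selector: qE = qvB ⇒ B = E/v.
B = 3180/2.52×10⁵ = 0.0126 T.

B = 0.0126 T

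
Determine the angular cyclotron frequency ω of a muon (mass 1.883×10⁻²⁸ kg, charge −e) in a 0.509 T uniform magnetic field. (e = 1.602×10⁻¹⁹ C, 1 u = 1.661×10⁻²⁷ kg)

ω ≈ 4.33×10⁸ rad/s

ω = |q|B/m.
ω = (1.602×10⁻¹⁹)(0.509)/1.883×10⁻²⁸ ≈ 4.33×10⁸ rad/s.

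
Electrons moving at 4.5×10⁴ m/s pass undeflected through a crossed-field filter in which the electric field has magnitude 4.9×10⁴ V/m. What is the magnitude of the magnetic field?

B = 1.1 T

Balance of forces in the selector: qE = qvB ⇒ B = E/v.
B = 4.9×10⁴/4.5×10⁴ = 1.1 T.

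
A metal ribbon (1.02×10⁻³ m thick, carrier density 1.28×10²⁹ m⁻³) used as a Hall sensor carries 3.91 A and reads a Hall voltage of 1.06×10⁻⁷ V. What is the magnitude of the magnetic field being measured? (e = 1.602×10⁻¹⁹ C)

B ≈ 0.567 T

From V_H = IB/(n e t), B = V_H n e t / I.
B = (1.06×10⁻⁷)(1.28×10²⁹)(1.602×10⁻¹⁹)(1.02×10⁻³)/3.91 ≈ 0.567 T.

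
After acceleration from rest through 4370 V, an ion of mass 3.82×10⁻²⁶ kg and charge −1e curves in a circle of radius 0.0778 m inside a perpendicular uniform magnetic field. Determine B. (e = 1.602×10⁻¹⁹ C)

B ≈ 0.587 T

v = √(2|q|V/m) = √(2·1.602×10⁻¹⁹·4370/3.82×10⁻²⁶) ≈ 1.914×10⁵ m/s.
B = mv/(|q|r) = (3.82×10⁻²⁶)(1.914×10⁵)/((1.602×10⁻¹⁹)(0.0778)) ≈ 0.587 T.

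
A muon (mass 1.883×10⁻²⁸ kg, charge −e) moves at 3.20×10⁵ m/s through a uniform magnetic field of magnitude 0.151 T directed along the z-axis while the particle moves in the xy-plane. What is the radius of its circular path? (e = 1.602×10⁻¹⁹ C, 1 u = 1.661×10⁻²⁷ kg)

r ≈ 2.49×10⁻³ m

The magnetic force provides the centripetal force: |q|vB = mv²/r.
r = mv/(|q|B) = (1.883×10⁻²⁸)(3.20×10⁵)/((1.602×10⁻¹⁹)(0.151)) ≈ 2.49×10⁻³ m.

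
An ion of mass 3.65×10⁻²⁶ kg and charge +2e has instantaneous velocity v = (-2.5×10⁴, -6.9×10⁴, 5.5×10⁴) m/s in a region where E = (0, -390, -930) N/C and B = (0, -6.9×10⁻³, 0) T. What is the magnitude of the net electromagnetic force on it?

|F| ≈ 2.99×10⁻¹⁶ N

v×B = (380, 0, 172) N/C.
E + v×B = (380, -390, -758) N/C.
F = q(E + v×B) = (3.204×10⁻¹⁹ C)·(380, -390, -758) = (1.22×10⁻¹⁶, -1.25×10⁻¹⁶, -2.43×10⁻¹⁶) N.
|F| = 2.99×10⁻¹⁶ N.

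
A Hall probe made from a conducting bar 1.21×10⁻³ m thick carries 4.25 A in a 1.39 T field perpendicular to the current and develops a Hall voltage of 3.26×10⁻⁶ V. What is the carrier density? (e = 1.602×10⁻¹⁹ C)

n ≈ 9.35×10²⁷ m⁻³

From V_H = IB/(n e t), n = IB/(V_H e t).
n = (4.25)(1.39)/((3.26×10⁻⁶)(1.602×10⁻¹⁹)(1.21×10⁻³)) ≈ 9.35×10²⁷ m⁻³.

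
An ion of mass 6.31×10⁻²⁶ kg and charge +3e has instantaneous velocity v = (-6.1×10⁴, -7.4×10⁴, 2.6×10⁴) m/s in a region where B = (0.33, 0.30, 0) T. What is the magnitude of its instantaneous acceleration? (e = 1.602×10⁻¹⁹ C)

|a| ≈ 9.99×10¹⁰ m/s²

v×B = (-7800, 8580, 6120) N/C.
F = q v×B = (4.806×10⁻¹⁹ C)·(-7800, 8580, 6120) = (-3.75×10⁻¹⁵, 4.12×10⁻¹⁵, 2.94×10⁻¹⁵) N.
|a| = |F|/m = 6.301×10⁻¹⁵/6.31×10⁻²⁶ ≈ 9.99×10¹⁰ m/s².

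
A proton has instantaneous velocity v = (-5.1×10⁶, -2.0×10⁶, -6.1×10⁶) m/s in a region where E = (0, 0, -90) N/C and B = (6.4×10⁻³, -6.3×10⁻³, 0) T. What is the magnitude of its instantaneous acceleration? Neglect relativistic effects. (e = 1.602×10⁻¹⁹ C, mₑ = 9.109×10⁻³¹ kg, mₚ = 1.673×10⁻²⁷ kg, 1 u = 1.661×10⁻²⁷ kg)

v×B = (-3.84×10⁴, -3.90×10⁴, 4.49×10⁴) N/C.
E + v×B = (-3.84×10⁴, -3.90×10⁴, 4.48×10⁴) N/C.
F = q(E + v×B) = (1.602×10⁻¹⁹ C)·(-3.84×10⁴, -3.90×10⁴, 4.48×10⁴) = (-6.16×10⁻¹⁵, -6.25×10⁻¹⁵, 7.18×10⁻¹⁵) N.
|a| = |F|/m = 1.134×10⁻¹⁴/1.673×10⁻²⁷ ≈ 6.78×10¹² m/s².

|a| ≈ 6.78×10¹² m/s²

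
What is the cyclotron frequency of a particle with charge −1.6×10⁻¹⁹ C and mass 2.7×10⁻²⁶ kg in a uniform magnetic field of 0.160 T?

f = |q|B/(2πm).
f = (1.6×10⁻¹⁹)(0.160)/(2π·2.7×10⁻²⁶) ≈ 1.51×10⁵ Hz.

f ≈ 1.51×10⁵ Hz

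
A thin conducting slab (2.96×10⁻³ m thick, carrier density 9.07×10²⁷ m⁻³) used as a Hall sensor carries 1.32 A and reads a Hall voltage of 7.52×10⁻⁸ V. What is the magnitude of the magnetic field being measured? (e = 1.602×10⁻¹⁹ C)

From V_H = IB/(n e t), B = V_H n e t / I.
B = (7.52×10⁻⁸)(9.07×10²⁷)(1.602×10⁻¹⁹)(2.96×10⁻³)/1.32 ≈ 0.245 T.

B ≈ 0.245 T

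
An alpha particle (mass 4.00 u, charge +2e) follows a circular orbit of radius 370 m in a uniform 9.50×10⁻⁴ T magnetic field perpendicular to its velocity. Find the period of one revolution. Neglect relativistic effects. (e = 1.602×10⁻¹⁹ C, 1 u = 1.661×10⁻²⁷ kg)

T ≈ 1.37×10⁻⁴ s

The cyclotron period depends only on m, q, B: T = 2πm/(|q|B).
T = 2π(6.644×10⁻²⁷)/((3.204×10⁻¹⁹)(9.50×10⁻⁴)) ≈ 1.37×10⁻⁴ s.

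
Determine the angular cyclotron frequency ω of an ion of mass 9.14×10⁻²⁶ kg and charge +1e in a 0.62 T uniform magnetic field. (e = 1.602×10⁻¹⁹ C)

ω ≈ 1.1×10⁶ rad/s

ω = |q|B/m.
ω = (1.602×10⁻¹⁹)(0.62)/9.14×10⁻²⁶ ≈ 1.1×10⁶ rad/s.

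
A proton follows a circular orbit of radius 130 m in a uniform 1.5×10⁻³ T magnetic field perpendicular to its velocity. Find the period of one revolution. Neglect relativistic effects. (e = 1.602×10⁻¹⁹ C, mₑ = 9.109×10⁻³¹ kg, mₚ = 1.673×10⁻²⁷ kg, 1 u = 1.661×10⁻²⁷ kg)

The cyclotron period depends only on m, q, B: T = 2πm/(|q|B).
T = 2π(1.673×10⁻²⁷)/((1.602×10⁻¹⁹)(1.5×10⁻³)) ≈ 4.4×10⁻⁵ s.

T ≈ 4.4×10⁻⁵ s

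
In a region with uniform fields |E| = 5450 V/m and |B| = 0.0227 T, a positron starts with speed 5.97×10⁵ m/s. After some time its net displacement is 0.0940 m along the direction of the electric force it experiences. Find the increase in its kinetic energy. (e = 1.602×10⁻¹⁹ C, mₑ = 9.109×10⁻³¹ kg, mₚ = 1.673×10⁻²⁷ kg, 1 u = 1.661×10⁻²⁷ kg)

The magnetic force is always ⟂ v and does no work; only the electric force changes KE.
ΔKE = F_E · d = |q|E d = (1.602×10⁻¹⁹)(5450)(0.0940) ≈ 8.21×10⁻¹⁷ J.

ΔKE ≈ 8.21×10⁻¹⁷ J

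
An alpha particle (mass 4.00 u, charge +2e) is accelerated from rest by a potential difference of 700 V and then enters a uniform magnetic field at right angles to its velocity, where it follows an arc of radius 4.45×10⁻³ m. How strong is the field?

B ≈ 1.21 T

v = √(2|q|V/m) = √(2·3.204×10⁻¹⁹·700/6.644×10⁻²⁷) ≈ 2.598×10⁵ m/s.
B = mv/(|q|r) = (6.644×10⁻²⁷)(2.598×10⁵)/((3.204×10⁻¹⁹)(4.45×10⁻³)) ≈ 1.21 T.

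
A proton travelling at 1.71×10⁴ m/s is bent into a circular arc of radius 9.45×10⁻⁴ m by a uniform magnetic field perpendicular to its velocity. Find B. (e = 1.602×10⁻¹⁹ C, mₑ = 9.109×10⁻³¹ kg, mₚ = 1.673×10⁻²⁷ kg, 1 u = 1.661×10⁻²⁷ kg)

From |q|vB = mv²/r, B = mv/(|q|r).
B = (1.673×10⁻²⁷)(1.71×10⁴)/((1.602×10⁻¹⁹)(9.45×10⁻⁴)) ≈ 0.189 T.

B ≈ 0.189 T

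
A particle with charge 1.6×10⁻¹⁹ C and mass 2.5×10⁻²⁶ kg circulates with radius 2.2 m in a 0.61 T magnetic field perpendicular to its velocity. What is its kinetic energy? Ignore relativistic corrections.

KE ≈ 9.2×10⁻¹³ J

v = |q|Br/m, then KE = ½mv² = (qBr)²/(2m).
v = (1.6×10⁻¹⁹)(0.61)(2.2)/2.5×10⁻²⁶ ≈ 8.589×10⁶ m/s.
KE = ½(2.5×10⁻²⁶)(8.589×10⁶)² ≈ 9.2×10⁻¹³ J.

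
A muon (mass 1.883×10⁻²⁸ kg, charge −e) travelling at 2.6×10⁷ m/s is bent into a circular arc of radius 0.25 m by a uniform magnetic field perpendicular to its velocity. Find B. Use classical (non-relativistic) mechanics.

B ≈ 0.12 T

From |q|vB = mv²/r, B = mv/(|q|r).
B = (1.883×10⁻²⁸)(2.6×10⁷)/((1.602×10⁻¹⁹)(0.25)) ≈ 0.12 T.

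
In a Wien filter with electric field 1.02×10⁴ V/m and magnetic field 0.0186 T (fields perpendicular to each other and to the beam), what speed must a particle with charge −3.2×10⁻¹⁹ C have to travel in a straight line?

v = 5.48×10⁵ m/s

For undeflected motion the electric and magnetic forces balance: qE = qvB.
v = E/B = 1.02×10⁴/0.0186 = 5.48×10⁵ m/s.
The result is independent of the particle's charge and mass.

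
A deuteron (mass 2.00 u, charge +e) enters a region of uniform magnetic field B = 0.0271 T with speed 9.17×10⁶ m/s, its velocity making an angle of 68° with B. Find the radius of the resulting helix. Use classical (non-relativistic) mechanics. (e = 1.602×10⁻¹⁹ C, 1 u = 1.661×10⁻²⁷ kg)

r ≈ 6.51 m

v⊥ = v sinθ = 9.17×10⁶·sin68° ≈ 8.502×10⁶ m/s.
r = m v⊥/(|q|B) = (3.322×10⁻²⁷)(8.502×10⁶)/((1.602×10⁻¹⁹)(0.0271)) ≈ 6.51 m.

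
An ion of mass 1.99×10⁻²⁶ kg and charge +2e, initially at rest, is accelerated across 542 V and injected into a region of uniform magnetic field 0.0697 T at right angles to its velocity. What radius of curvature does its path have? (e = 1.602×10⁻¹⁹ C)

Acceleration: |q|V = ½mv² ⇒ v = √(2|q|V/m) = √(2·3.204×10⁻¹⁹·542/1.99×10⁻²⁶) ≈ 1.321×10⁵ m/s.
In the field: r = mv/(|q|B) = (1.99×10⁻²⁶)(1.321×10⁵)/((3.204×10⁻¹⁹)(0.0697)) ≈ 0.118 m.

r ≈ 0.118 m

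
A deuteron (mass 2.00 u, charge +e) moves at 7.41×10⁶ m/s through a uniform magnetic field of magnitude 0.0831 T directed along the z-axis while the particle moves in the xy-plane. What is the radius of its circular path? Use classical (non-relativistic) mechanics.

r ≈ 1.85 m

The magnetic force provides the centripetal force: |q|vB = mv²/r.
r = mv/(|q|B) = (3.322×10⁻²⁷)(7.41×10⁶)/((1.602×10⁻¹⁹)(0.0831)) ≈ 1.85 m.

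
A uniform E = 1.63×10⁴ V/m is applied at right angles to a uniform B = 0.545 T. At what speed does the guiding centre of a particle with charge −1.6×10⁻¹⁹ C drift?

v_d ≈ 2.99×10⁴ m/s

In crossed fields the guiding centre drifts at v_d = |E×B|/B² = E/B, independent of charge and mass.
v_d = 1.63×10⁴/0.545 = 2.99×10⁴ m/s.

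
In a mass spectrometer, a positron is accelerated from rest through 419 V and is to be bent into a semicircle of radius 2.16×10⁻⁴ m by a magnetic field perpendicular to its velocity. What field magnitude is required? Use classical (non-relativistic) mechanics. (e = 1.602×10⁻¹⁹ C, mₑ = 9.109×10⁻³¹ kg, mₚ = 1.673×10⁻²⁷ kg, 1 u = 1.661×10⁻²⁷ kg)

v = √(2|q|V/m) = √(2·1.602×10⁻¹⁹·419/9.109×10⁻³¹) ≈ 1.214×10⁷ m/s.
B = mv/(|q|r) = (9.109×10⁻³¹)(1.214×10⁷)/((1.602×10⁻¹⁹)(2.16×10⁻⁴)) ≈ 0.320 T.

B ≈ 0.320 T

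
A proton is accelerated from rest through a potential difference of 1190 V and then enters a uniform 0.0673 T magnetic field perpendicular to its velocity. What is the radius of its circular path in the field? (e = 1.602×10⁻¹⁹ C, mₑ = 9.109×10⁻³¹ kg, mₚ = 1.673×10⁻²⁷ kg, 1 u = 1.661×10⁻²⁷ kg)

Acceleration: |q|V = ½mv² ⇒ v = √(2|q|V/m) = √(2·1.602×10⁻¹⁹·1190/1.673×10⁻²⁷) ≈ 4.774×10⁵ m/s.
In the field: r = mv/(|q|B) = (1.673×10⁻²⁷)(4.774×10⁵)/((1.602×10⁻¹⁹)(0.0673)) ≈ 0.0741 m.

r ≈ 0.0741 m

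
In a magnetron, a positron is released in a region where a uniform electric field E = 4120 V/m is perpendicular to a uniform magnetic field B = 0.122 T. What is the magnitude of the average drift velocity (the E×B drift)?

In crossed fields the guiding centre drifts at v_d = |E×B|/B² = E/B, independent of charge and mass.
v_d = 4120/0.122 = 3.38×10⁴ m/s.

v_d ≈ 3.38×10⁴ m/s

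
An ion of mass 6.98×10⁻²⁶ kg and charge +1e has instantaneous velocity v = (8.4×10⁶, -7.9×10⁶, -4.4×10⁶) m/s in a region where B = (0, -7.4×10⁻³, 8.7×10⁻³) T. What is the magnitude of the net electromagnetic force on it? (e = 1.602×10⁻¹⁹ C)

|F| ≈ 2.24×10⁻¹⁴ N

v×B = (-1.01×10⁵, -7.31×10⁴, -6.22×10⁴) N/C.
F = q v×B = (1.602×10⁻¹⁹ C)·(-1.01×10⁵, -7.31×10⁴, -6.22×10⁴) = (-1.62×10⁻¹⁴, -1.17×10⁻¹⁴, -9.96×10⁻¹⁵) N.
|F| = 2.24×10⁻¹⁴ N.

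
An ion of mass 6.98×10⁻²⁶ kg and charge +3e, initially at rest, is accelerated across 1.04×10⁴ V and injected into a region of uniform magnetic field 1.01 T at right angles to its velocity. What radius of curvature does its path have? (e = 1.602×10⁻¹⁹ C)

r ≈ 0.0544 m

Acceleration: |q|V = ½mv² ⇒ v = √(2|q|V/m) = √(2·4.806×10⁻¹⁹·1.04×10⁴/6.98×10⁻²⁶) ≈ 3.784×10⁵ m/s.
In the field: r = mv/(|q|B) = (6.98×10⁻²⁶)(3.784×10⁵)/((4.806×10⁻¹⁹)(1.01)) ≈ 0.0544 m.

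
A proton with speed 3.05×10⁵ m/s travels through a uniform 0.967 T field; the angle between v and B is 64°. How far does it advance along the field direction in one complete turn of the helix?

p ≈ 9.07×10⁻³ m

v∥ = v cosθ = 3.05×10⁵·cos64° ≈ 1.337×10⁵ m/s.
T = 2πm/(|q|B) = 2π(1.673×10⁻²⁷)/((1.602×10⁻¹⁹)(0.967)) ≈ 6.786×10⁻⁸ s.
pitch = v∥ T = (1.337×10⁵)(6.786×10⁻⁸) ≈ 9.07×10⁻³ m.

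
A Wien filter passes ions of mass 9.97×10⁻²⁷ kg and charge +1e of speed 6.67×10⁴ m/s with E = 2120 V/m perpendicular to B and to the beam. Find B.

B = 0.0318 T

Balance of forces in the selector: qE = qvB ⇒ B = E/v.
B = 2120/6.67×10⁴ = 0.0318 T.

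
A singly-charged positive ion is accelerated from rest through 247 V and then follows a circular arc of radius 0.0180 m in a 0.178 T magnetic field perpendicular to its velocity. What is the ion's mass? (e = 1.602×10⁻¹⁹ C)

m ≈ 3.33×10⁻²⁷ kg

Combine |q|V = ½mv² and r = mv/(|q|B): eliminate v to get m = qB²r²/(2V).
m = (1.602×10⁻¹⁹)(0.178)²(0.0180)²/(2·247) ≈ 3.33×10⁻²⁷ kg.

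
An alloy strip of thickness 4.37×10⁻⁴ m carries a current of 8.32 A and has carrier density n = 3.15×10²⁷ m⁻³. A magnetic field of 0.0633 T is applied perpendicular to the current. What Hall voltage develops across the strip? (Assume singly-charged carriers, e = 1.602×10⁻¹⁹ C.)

V_H ≈ 2.39×10⁻⁶ V

V_H = IB/(n e t).
V_H = (8.32)(0.0633)/((3.15×10²⁷)(1.602×10⁻¹⁹)(4.37×10⁻⁴)) ≈ 2.39×10⁻⁶ V.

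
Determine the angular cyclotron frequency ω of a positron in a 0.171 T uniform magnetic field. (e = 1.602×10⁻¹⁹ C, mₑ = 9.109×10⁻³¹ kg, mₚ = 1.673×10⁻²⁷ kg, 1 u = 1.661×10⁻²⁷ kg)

ω = |q|B/m.
ω = (1.602×10⁻¹⁹)(0.171)/9.109×10⁻³¹ ≈ 3.01×10¹⁰ rad/s.

ω ≈ 3.01×10¹⁰ rad/s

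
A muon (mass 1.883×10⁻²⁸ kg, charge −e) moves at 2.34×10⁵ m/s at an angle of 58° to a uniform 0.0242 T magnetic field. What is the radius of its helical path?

v⊥ = v sinθ = 2.34×10⁵·sin58° ≈ 1.984×10⁵ m/s.
r = m v⊥/(|q|B) = (1.883×10⁻²⁸)(1.984×10⁵)/((1.602×10⁻¹⁹)(0.0242)) ≈ 9.64×10⁻³ m.

r ≈ 9.64×10⁻³ m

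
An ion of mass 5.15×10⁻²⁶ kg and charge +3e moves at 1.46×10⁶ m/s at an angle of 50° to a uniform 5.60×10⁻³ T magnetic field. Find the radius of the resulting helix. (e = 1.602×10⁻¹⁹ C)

r ≈ 21.4 m

v⊥ = v sinθ = 1.46×10⁶·sin50° ≈ 1.118×10⁶ m/s.
r = m v⊥/(|q|B) = (5.15×10⁻²⁶)(1.118×10⁶)/((4.806×10⁻¹⁹)(5.60×10⁻³)) ≈ 21.4 m.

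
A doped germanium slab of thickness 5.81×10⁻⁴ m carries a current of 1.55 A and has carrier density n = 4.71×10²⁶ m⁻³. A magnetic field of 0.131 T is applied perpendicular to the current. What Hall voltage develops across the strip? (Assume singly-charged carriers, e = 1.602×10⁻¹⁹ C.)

V_H ≈ 4.63×10⁻⁶ V

V_H = IB/(n e t).
V_H = (1.55)(0.131)/((4.71×10²⁶)(1.602×10⁻¹⁹)(5.81×10⁻⁴)) ≈ 4.63×10⁻⁶ V.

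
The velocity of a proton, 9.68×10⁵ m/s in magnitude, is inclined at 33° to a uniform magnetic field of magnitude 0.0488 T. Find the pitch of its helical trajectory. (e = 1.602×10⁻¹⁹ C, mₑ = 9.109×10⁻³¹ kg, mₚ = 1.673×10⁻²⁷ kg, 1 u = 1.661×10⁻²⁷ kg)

p ≈ 1.09 m

v∥ = v cosθ = 9.68×10⁵·cos33° ≈ 8.118×10⁵ m/s.
T = 2πm/(|q|B) = 2π(1.673×10⁻²⁷)/((1.602×10⁻¹⁹)(0.0488)) ≈ 1.345×10⁻⁶ s.
pitch = v∥ T = (8.118×10⁵)(1.345×10⁻⁶) ≈ 1.09 m.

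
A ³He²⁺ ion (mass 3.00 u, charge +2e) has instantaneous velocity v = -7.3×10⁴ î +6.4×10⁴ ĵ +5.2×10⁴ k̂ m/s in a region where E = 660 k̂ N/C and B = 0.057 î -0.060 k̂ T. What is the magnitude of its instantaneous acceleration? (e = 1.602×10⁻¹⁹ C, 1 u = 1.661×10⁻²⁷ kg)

|a| ≈ 3.26×10¹¹ m/s²

v×B = (-3840, -1420, -3650) N/C.
E + v×B = (-3840, -1420, -2990) N/C.
F = q(E + v×B) = (3.204×10⁻¹⁹ C)·(-3840, -1420, -2990) = (-1.23×10⁻¹⁵, -4.54×10⁻¹⁶, -9.57×10⁻¹⁶) N.
|a| = |F|/m = 1.624×10⁻¹⁵/4.983×10⁻²⁷ ≈ 3.26×10¹¹ m/s².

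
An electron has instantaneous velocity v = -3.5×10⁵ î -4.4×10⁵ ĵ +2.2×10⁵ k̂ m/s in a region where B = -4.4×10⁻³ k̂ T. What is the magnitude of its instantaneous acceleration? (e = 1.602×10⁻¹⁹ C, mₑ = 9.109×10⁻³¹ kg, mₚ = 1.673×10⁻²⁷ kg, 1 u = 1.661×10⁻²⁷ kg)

|a| ≈ 4.35×10¹⁴ m/s²

v×B = (1940, -1540, 0) N/C.
F = q v×B = (−1.602×10⁻¹⁹ C)·(1940, -1540, 0) = (-3.10×10⁻¹⁶, 2.47×10⁻¹⁶, 0) N.
|a| = |F|/m = 3.963×10⁻¹⁶/9.109×10⁻³¹ ≈ 4.35×10¹⁴ m/s².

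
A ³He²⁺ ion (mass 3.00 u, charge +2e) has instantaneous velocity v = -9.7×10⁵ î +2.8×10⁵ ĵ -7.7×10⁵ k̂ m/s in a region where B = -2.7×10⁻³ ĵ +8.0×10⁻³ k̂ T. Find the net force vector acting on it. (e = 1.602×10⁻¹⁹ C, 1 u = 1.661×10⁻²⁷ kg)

F ≈ (5.16×10⁻¹⁷, 2.49×10⁻¹⁵, 8.39×10⁻¹⁶) N

v×B = (161, 7760, 2620) N/C.
F = q v×B = (3.204×10⁻¹⁹ C)·(161, 7760, 2620) = (5.16×10⁻¹⁷, 2.49×10⁻¹⁵, 8.39×10⁻¹⁶) N.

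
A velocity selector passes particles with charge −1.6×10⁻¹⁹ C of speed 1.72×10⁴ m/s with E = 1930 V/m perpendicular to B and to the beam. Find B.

B = 0.112 T

Balance of forces in the selector: qE = qvB ⇒ B = E/v.
B = 1930/1.72×10⁴ = 0.112 T.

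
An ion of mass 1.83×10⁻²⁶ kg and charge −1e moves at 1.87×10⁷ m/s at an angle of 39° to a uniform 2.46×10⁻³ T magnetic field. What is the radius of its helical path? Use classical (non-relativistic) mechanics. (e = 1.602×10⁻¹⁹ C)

v⊥ = v sinθ = 1.87×10⁷·sin39° ≈ 1.177×10⁷ m/s.
r = m v⊥/(|q|B) = (1.83×10⁻²⁶)(1.177×10⁷)/((1.602×10⁻¹⁹)(2.46×10⁻³)) ≈ 546 m.

r ≈ 546 m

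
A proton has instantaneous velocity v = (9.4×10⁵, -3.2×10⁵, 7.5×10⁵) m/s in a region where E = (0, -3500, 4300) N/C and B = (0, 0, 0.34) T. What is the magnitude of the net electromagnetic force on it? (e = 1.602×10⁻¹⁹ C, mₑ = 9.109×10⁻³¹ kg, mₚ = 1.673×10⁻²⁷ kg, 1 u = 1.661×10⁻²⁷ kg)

|F| ≈ 5.46×10⁻¹⁴ N

v×B = (-1.09×10⁵, -3.20×10⁵, 0) N/C.
E + v×B = (-1.09×10⁵, -3.23×10⁵, 4300) N/C.
F = q(E + v×B) = (1.602×10⁻¹⁹ C)·(-1.09×10⁵, -3.23×10⁵, 4300) = (-1.74×10⁻¹⁴, -5.18×10⁻¹⁴, 6.89×10⁻¹⁶) N.
|F| = 5.46×10⁻¹⁴ N.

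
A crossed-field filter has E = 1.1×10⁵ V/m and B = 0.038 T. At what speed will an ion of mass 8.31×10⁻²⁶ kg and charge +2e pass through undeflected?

v = 2.9×10⁶ m/s

Zero net Lorentz force requires |qE| = |q v×B|, i.e. E = vB.
v = E/B = 1.1×10⁵/0.038 = 2.9×10⁶ m/s.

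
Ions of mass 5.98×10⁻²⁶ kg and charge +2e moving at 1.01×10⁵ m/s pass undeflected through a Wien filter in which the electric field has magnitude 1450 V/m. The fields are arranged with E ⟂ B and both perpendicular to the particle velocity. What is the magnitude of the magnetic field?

B = 0.0144 T

Balance of forces in the selector: qE = qvB ⇒ B = E/v.
B = 1450/1.01×10⁵ = 0.0144 T.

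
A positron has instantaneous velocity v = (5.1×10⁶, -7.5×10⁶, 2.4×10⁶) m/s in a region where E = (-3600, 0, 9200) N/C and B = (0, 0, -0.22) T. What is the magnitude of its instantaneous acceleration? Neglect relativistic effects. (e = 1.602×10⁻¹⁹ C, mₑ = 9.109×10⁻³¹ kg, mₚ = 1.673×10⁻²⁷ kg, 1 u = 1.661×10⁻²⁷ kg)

v×B = (1.65×10⁶, 1.12×10⁶, 0) N/C.
E + v×B = (1.65×10⁶, 1.12×10⁶, 9200) N/C.
F = q(E + v×B) = (1.602×10⁻¹⁹ C)·(1.65×10⁶, 1.12×10⁶, 9200) = (2.64×10⁻¹³, 1.80×10⁻¹³, 1.47×10⁻¹⁵) N.
|a| = |F|/m = 3.192×10⁻¹³/9.109×10⁻³¹ ≈ 3.50×10¹⁷ m/s².

|a| ≈ 3.50×10¹⁷ m/s²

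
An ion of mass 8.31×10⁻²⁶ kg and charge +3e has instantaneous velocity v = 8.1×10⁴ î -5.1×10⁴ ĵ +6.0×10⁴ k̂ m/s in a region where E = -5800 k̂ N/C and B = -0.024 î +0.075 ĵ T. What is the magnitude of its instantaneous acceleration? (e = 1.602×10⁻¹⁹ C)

v×B = (-4500, -1440, 4850) N/C.
E + v×B = (-4500, -1440, -949) N/C.
F = q(E + v×B) = (4.806×10⁻¹⁹ C)·(-4500, -1440, -949) = (-2.16×10⁻¹⁵, -6.92×10⁻¹⁶, -4.56×10⁻¹⁶) N.
|a| = |F|/m = 2.316×10⁻¹⁵/8.31×10⁻²⁶ ≈ 2.79×10¹⁰ m/s².

|a| ≈ 2.79×10¹⁰ m/s²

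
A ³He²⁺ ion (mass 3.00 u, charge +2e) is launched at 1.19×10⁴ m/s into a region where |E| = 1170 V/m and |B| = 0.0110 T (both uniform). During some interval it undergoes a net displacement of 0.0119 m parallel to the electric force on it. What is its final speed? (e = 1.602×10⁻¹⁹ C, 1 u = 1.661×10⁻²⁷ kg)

B does no work; ΔKE = |q|E d.
½mv_f² = ½mv₀² + |q|Ed = ½(4.983×10⁻²⁷)(1.19×10⁴)² + (3.204×10⁻¹⁹)(1170)(0.0119) ≈ 3.528×10⁻¹⁹ J + 4.461×10⁻¹⁸ J ≈ 4.814×10⁻¹⁸ J.
v_f = √(2·4.814×10⁻¹⁸/4.983×10⁻²⁷) ≈ 4.40×10⁴ m/s.

v_f ≈ 4.40×10⁴ m/s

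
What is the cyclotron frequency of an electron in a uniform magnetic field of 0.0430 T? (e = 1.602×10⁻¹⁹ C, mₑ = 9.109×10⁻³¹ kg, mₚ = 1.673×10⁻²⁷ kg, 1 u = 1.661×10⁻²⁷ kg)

f ≈ 1.20×10⁹ Hz

f = |q|B/(2πm).
f = (1.602×10⁻¹⁹)(0.0430)/(2π·9.109×10⁻³¹) ≈ 1.20×10⁹ Hz.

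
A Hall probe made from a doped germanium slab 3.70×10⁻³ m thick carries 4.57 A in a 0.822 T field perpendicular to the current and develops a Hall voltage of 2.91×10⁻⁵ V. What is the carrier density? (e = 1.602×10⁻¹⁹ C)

n ≈ 2.18×10²⁶ m⁻³

From V_H = IB/(n e t), n = IB/(V_H e t).
n = (4.57)(0.822)/((2.91×10⁻⁵)(1.602×10⁻¹⁹)(3.70×10⁻³)) ≈ 2.18×10²⁶ m⁻³.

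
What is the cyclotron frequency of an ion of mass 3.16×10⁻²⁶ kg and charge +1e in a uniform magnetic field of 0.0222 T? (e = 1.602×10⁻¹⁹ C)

f ≈ 1.79×10⁴ Hz

f = |q|B/(2πm).
f = (1.602×10⁻¹⁹)(0.0222)/(2π·3.16×10⁻²⁶) ≈ 1.79×10⁴ Hz.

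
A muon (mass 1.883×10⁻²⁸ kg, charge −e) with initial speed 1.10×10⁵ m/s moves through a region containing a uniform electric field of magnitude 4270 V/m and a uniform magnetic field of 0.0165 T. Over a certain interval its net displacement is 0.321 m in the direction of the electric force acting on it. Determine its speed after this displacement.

v_f ≈ 1.53×10⁶ m/s

B does no work; ΔKE = |q|E d.
½mv_f² = ½mv₀² + |q|Ed = ½(1.883×10⁻²⁸)(1.10×10⁵)² + (1.602×10⁻¹⁹)(4270)(0.321) ≈ 1.139×10⁻¹⁸ J + 2.196×10⁻¹⁶ J ≈ 2.207×10⁻¹⁶ J.
v_f = √(2·2.207×10⁻¹⁶/1.883×10⁻²⁸) ≈ 1.53×10⁶ m/s.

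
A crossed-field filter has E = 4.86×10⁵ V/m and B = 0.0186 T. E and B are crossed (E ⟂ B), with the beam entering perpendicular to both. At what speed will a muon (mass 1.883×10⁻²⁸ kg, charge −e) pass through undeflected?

Straight-line motion ⇒ electric and magnetic forces cancel, so E = vB.
v = E/B = 4.86×10⁵/0.0186 = 2.61×10⁷ m/s.

v = 2.61×10⁷ m/s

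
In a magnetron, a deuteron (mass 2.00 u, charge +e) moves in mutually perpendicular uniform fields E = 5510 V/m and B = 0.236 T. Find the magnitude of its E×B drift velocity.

v_d ≈ 2.33×10⁴ m/s

In crossed fields the guiding centre drifts at v_d = |E×B|/B² = E/B, independent of charge and mass.
v_d = 5510/0.236 = 2.33×10⁴ m/s.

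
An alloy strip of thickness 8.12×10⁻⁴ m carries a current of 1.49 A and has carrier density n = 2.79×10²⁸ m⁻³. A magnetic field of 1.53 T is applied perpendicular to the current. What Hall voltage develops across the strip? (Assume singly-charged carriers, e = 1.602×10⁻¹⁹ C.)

V_H = IB/(n e t).
V_H = (1.49)(1.53)/((2.79×10²⁸)(1.602×10⁻¹⁹)(8.12×10⁻⁴)) ≈ 6.28×10⁻⁷ V.

V_H ≈ 6.28×10⁻⁷ V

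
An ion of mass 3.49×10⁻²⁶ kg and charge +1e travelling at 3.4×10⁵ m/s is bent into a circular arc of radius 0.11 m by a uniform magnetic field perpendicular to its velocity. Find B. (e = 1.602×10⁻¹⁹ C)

B ≈ 0.67 T

From |q|vB = mv²/r, B = mv/(|q|r).
B = (3.49×10⁻²⁶)(3.4×10⁵)/((1.602×10⁻¹⁹)(0.11)) ≈ 0.67 T.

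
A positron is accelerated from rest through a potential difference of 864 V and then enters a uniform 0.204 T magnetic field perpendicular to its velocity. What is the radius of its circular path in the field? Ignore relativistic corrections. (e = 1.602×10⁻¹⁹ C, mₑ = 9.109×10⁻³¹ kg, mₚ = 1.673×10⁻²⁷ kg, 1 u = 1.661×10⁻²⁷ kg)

Acceleration: |q|V = ½mv² ⇒ v = √(2|q|V/m) = √(2·1.602×10⁻¹⁹·864/9.109×10⁻³¹) ≈ 1.743×10⁷ m/s.
In the field: r = mv/(|q|B) = (9.109×10⁻³¹)(1.743×10⁷)/((1.602×10⁻¹⁹)(0.204)) ≈ 4.86×10⁻⁴ m.

r ≈ 4.86×10⁻⁴ m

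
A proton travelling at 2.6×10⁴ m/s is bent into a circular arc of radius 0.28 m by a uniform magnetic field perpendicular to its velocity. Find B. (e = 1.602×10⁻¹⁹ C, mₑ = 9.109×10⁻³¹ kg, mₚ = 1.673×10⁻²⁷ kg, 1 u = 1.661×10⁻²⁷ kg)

From |q|vB = mv²/r, B = mv/(|q|r).
B = (1.673×10⁻²⁷)(2.6×10⁴)/((1.602×10⁻¹⁹)(0.28)) ≈ 9.7×10⁻⁴ T.

B ≈ 9.7×10⁻⁴ T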